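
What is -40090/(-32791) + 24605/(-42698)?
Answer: 24457845/37840814 ≈ 0.64633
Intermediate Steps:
-40090/(-32791) + 24605/(-42698) = -40090*(-1/32791) + 24605*(-1/42698) = 40090/32791 - 665/1154 = 24457845/37840814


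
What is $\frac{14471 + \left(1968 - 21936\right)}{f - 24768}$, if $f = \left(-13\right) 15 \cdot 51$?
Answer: $\frac{5497}{34713} \approx 0.15836$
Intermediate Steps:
$f = -9945$ ($f = \left(-195\right) 51 = -9945$)
$\frac{14471 + \left(1968 - 21936\right)}{f - 24768} = \frac{14471 + \left(1968 - 21936\right)}{-9945 - 24768} = \frac{14471 - 19968}{-34713} = \left(-5497\right) \left(- \frac{1}{34713}\right) = \frac{5497}{34713}$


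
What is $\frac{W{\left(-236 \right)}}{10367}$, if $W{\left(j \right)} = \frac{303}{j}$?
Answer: $- \frac{303}{2446612} \approx -0.00012384$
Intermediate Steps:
$\frac{W{\left(-236 \right)}}{10367} = \frac{303 \frac{1}{-236}}{10367} = 303 \left(- \frac{1}{236}\right) \frac{1}{10367} = \left(- \frac{303}{236}\right) \frac{1}{10367} = - \frac{303}{2446612}$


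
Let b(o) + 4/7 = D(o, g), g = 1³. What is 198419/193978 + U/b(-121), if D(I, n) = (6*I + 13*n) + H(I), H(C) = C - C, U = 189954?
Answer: -28548575131/107657790 ≈ -265.18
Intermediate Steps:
g = 1
H(C) = 0
D(I, n) = 6*I + 13*n (D(I, n) = (6*I + 13*n) + 0 = 6*I + 13*n)
b(o) = 87/7 + 6*o (b(o) = -4/7 + (6*o + 13*1) = -4/7 + (6*o + 13) = -4/7 + (13 + 6*o) = 87/7 + 6*o)
198419/193978 + U/b(-121) = 198419/193978 + 189954/(87/7 + 6*(-121)) = 198419*(1/193978) + 189954/(87/7 - 726) = 198419/193978 + 189954/(-4995/7) = 198419/193978 + 189954*(-7/4995) = 198419/193978 - 147742/555 = -28548575131/107657790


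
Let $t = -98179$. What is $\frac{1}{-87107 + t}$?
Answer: $- \frac{1}{185286} \approx -5.3971 \cdot 10^{-6}$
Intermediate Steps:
$\frac{1}{-87107 + t} = \frac{1}{-87107 - 98179} = \frac{1}{-185286} = - \frac{1}{185286}$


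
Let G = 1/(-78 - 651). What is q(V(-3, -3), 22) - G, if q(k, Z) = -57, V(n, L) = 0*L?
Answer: -41552/729 ≈ -56.999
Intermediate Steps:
V(n, L) = 0
G = -1/729 (G = 1/(-729) = -1/729 ≈ -0.0013717)
q(V(-3, -3), 22) - G = -57 - 1*(-1/729) = -57 + 1/729 = -41552/729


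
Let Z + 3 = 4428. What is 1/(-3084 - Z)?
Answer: -1/7509 ≈ -0.00013317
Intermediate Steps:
Z = 4425 (Z = -3 + 4428 = 4425)
1/(-3084 - Z) = 1/(-3084 - 1*4425) = 1/(-3084 - 4425) = 1/(-7509) = -1/7509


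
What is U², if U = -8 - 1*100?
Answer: 11664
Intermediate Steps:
U = -108 (U = -8 - 100 = -108)
U² = (-108)² = 11664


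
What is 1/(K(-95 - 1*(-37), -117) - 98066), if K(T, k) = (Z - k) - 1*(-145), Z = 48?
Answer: -1/97756 ≈ -1.0230e-5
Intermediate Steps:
K(T, k) = 193 - k (K(T, k) = (48 - k) - 1*(-145) = (48 - k) + 145 = 193 - k)
1/(K(-95 - 1*(-37), -117) - 98066) = 1/((193 - 1*(-117)) - 98066) = 1/((193 + 117) - 98066) = 1/(310 - 98066) = 1/(-97756) = -1/97756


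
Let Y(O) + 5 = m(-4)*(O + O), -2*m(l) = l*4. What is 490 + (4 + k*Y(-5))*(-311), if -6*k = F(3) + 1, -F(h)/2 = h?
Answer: 127651/6 ≈ 21275.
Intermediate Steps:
F(h) = -2*h
m(l) = -2*l (m(l) = -l*4/2 = -2*l)
Y(O) = -5 + 16*O (Y(O) = -5 + (-2*(-4))*(O + O) = -5 + 8*(2*O) = -5 + 16*O)
k = 5/6 (k = -(-2*3 + 1)/6 = -(-6 + 1)/6 = -1/6*(-5) = 5/6 ≈ 0.83333)
490 + (4 + k*Y(-5))*(-311) = 490 + (4 + 5*(-5 + 16*(-5))/6)*(-311) = 490 + (4 + 5*(-5 - 80)/6)*(-311) = 490 + (4 + (5/6)*(-85))*(-311) = 490 + (4 - 425/6)*(-311) = 490 - 401/6*(-311) = 490 + 124711/6 = 127651/6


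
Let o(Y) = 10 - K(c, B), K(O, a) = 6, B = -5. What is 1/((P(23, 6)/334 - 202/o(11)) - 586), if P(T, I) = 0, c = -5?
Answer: -2/1273 ≈ -0.0015711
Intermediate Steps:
o(Y) = 4 (o(Y) = 10 - 1*6 = 10 - 6 = 4)
1/((P(23, 6)/334 - 202/o(11)) - 586) = 1/((0/334 - 202/4) - 586) = 1/((0*(1/334) - 202*¼) - 586) = 1/((0 - 101/2) - 586) = 1/(-101/2 - 586) = 1/(-1273/2) = -2/1273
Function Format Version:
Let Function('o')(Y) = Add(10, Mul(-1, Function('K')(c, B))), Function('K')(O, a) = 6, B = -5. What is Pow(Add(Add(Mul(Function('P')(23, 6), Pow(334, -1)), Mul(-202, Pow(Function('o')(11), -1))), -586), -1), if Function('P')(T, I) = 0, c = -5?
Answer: Rational(-2, 1273) ≈ -0.0015711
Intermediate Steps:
Function('o')(Y) = 4 (Function('o')(Y) = Add(10, Mul(-1, 6)) = Add(10, -6) = 4)
Pow(Add(Add(Mul(Function('P')(23, 6), Pow(334, -1)), Mul(-202, Pow(Function('o')(11), -1))), -586), -1) = Pow(Add(Add(Mul(0, Pow(334, -1)), Mul(-202, Pow(4, -1))), -586), -1) = Pow(Add(Add(Mul(0, Rational(1, 334)), Mul(-202, Rational(1, 4))), -586), -1) = Pow(Add(Add(0, Rational(-101, 2)), -586), -1) = Pow(Add(Rational(-101, 2), -586), -1) = Pow(Rational(-1273, 2), -1) = Rational(-2, 1273)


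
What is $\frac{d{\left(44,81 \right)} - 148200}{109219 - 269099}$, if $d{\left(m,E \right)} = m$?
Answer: $\frac{37039}{39970} \approx 0.92667$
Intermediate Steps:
$\frac{d{\left(44,81 \right)} - 148200}{109219 - 269099} = \frac{44 - 148200}{109219 - 269099} = - \frac{148156}{109219 - 269099} = - \frac{148156}{-159880} = \left(-148156\right) \left(- \frac{1}{159880}\right) = \frac{37039}{39970}$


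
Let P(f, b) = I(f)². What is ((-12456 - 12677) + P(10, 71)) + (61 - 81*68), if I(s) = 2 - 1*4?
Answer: -30576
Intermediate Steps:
I(s) = -2 (I(s) = 2 - 4 = -2)
P(f, b) = 4 (P(f, b) = (-2)² = 4)
((-12456 - 12677) + P(10, 71)) + (61 - 81*68) = ((-12456 - 12677) + 4) + (61 - 81*68) = (-25133 + 4) + (61 - 5508) = -25129 - 5447 = -30576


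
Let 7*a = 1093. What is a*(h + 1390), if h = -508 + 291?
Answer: 1282089/7 ≈ 1.8316e+5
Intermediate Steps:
h = -217
a = 1093/7 (a = (⅐)*1093 = 1093/7 ≈ 156.14)
a*(h + 1390) = 1093*(-217 + 1390)/7 = (1093/7)*1173 = 1282089/7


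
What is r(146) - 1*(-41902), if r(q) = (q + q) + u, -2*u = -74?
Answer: 42231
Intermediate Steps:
u = 37 (u = -1/2*(-74) = 37)
r(q) = 37 + 2*q (r(q) = (q + q) + 37 = 2*q + 37 = 37 + 2*q)
r(146) - 1*(-41902) = (37 + 2*146) - 1*(-41902) = (37 + 292) + 41902 = 329 + 41902 = 42231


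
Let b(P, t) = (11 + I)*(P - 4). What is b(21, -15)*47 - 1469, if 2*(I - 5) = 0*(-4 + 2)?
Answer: 11315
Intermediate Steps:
I = 5 (I = 5 + (0*(-4 + 2))/2 = 5 + (0*(-2))/2 = 5 + (½)*0 = 5 + 0 = 5)
b(P, t) = -64 + 16*P (b(P, t) = (11 + 5)*(P - 4) = 16*(-4 + P) = -64 + 16*P)
b(21, -15)*47 - 1469 = (-64 + 16*21)*47 - 1469 = (-64 + 336)*47 - 1469 = 272*47 - 1469 = 12784 - 1469 = 11315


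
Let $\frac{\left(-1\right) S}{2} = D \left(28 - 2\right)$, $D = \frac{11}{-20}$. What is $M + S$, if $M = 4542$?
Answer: $\frac{22853}{5} \approx 4570.6$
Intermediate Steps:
$D = - \frac{11}{20}$ ($D = 11 \left(- \frac{1}{20}\right) = - \frac{11}{20} \approx -0.55$)
$S = \frac{143}{5}$ ($S = - 2 \left(- \frac{11 \left(28 - 2\right)}{20}\right) = - 2 \left(\left(- \frac{11}{20}\right) 26\right) = \left(-2\right) \left(- \frac{143}{10}\right) = \frac{143}{5} \approx 28.6$)
$M + S = 4542 + \frac{143}{5} = \frac{22853}{5}$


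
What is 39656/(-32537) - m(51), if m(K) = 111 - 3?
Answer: -3553652/32537 ≈ -109.22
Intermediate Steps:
m(K) = 108
39656/(-32537) - m(51) = 39656/(-32537) - 1*108 = 39656*(-1/32537) - 108 = -39656/32537 - 108 = -3553652/32537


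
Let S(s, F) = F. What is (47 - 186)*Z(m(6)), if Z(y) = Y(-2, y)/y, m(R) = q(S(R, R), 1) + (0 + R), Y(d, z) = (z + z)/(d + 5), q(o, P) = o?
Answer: -278/3 ≈ -92.667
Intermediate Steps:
Y(d, z) = 2*z/(5 + d) (Y(d, z) = (2*z)/(5 + d) = 2*z/(5 + d))
m(R) = 2*R (m(R) = R + (0 + R) = R + R = 2*R)
Z(y) = 2/3 (Z(y) = (2*y/(5 - 2))/y = (2*y/3)/y = 2/3)
(47 - 186)*Z(m(6)) = (47 - 186)*(2/3) = -139*2/3 = -278/3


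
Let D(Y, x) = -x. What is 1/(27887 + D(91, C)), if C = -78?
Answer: 1/27965 ≈ 3.5759e-5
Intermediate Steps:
1/(27887 + D(91, C)) = 1/(27887 - 1*(-78)) = 1/(27887 + 78) = 1/27965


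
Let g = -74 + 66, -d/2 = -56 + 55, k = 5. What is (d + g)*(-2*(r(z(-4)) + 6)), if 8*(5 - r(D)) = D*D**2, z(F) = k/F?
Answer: 17271/128 ≈ 134.93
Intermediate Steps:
z(F) = 5/F
r(D) = 5 - D**3/8 (r(D) = 5 - D*D**2/8 = 5 - D**3/8)
d = 2 (d = -2*(-56 + 55) = -2*(-1) = 2)
g = -8
(d + g)*(-2*(r(z(-4)) + 6)) = (2 - 8)*(-2*((5 - (5/(-4))**3/8) + 6)) = -(-12)*((5 - (5*(-1/4))**3/8) + 6) = -(-12)*((5 - (-5/4)**3/8) + 6) = -(-12)*((5 - 1/8*(-125/64)) + 6) = -(-12)*((5 + 125/512) + 6) = -(-12)*(2685/512 + 6) = -(-12)*5757/512 = -6*(-5757/256) = 17271/128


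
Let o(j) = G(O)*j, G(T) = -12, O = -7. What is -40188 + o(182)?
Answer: -42372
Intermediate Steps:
o(j) = -12*j
-40188 + o(182) = -40188 - 12*182 = -40188 - 2184 = -42372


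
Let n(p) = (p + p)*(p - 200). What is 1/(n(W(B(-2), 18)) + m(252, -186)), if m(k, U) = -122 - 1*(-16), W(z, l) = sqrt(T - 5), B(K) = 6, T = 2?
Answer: I/(16*(-7*I + 25*sqrt(3))) ≈ -0.00022739 + 0.0014066*I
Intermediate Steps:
W(z, l) = I*sqrt(3) (W(z, l) = sqrt(2 - 5) = sqrt(-3) = I*sqrt(3))
n(p) = 2*p*(-200 + p) (n(p) = (2*p)*(-200 + p) = 2*p*(-200 + p))
m(k, U) = -106 (m(k, U) = -122 + 16 = -106)
1/(n(W(B(-2), 18)) + m(252, -186)) = 1/(2*(I*sqrt(3))*(-200 + I*sqrt(3)) - 106) = 1/(2*I*sqrt(3)*(-200 + I*sqrt(3)) - 106) = 1/(-106 + 2*I*sqrt(3)*(-200 + I*sqrt(3)))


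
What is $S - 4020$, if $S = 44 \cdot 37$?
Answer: $-2392$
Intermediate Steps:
$S = 1628$
$S - 4020 = 1628 - 4020 = -2392$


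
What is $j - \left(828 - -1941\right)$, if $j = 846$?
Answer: $-1923$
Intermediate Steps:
$j - \left(828 - -1941\right) = 846 - \left(828 - -1941\right) = 846 - \left(828 + 1941\right) = 846 - 2769 = -1923$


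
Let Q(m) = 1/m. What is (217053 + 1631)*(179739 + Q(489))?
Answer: 19220655478448/489 ≈ 3.9306e+10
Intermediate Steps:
(217053 + 1631)*(179739 + Q(489)) = (217053 + 1631)*(179739 + 1/489) = 218684*(179739 + 1/489) = 218684*(87892372/489) = 19220655478448/489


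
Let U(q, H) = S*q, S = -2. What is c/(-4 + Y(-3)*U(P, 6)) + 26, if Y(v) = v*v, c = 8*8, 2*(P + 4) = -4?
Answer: 346/13 ≈ 26.615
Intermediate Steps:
P = -6 (P = -4 + (½)*(-4) = -4 - 2 = -6)
c = 64
Y(v) = v²
U(q, H) = -2*q
c/(-4 + Y(-3)*U(P, 6)) + 26 = 64/(-4 + (-3)²*(-2*(-6))) + 26 = 64/(-4 + 9*12) + 26 = 64/(-4 + 108) + 26 = 64/104 + 26 = 64*(1/104) + 26 = 8/13 + 26 = 346/13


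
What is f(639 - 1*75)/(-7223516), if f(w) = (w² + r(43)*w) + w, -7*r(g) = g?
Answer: -551592/12641153 ≈ -0.043635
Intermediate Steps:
r(g) = -g/7
f(w) = w² - 36*w/7 (f(w) = (w² + (-⅐*43)*w) + w = (w² - 43*w/7) + w = w² - 36*w/7)
f(639 - 1*75)/(-7223516) = ((639 - 1*75)*(-36 + 7*(639 - 1*75))/7)/(-7223516) = ((639 - 75)*(-36 + 7*(639 - 75))/7)*(-1/7223516) = ((⅐)*564*(-36 + 7*564))*(-1/7223516) = ((⅐)*564*(-36 + 3948))*(-1/7223516) = ((⅐)*564*3912)*(-1/7223516) = (2206368/7)*(-1/7223516) = -551592/12641153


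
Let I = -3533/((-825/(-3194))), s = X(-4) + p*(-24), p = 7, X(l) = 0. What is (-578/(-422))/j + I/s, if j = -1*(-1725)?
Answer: 27381868489/336312900 ≈ 81.418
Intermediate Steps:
s = -168 (s = 0 + 7*(-24) = 0 - 168 = -168)
j = 1725
I = -11284402/825 (I = -3533/((-825*(-1/3194))) = -3533/825/3194 = -3533*3194/825 = -11284402/825 ≈ -13678.)
(-578/(-422))/j + I/s = -578/(-422)/1725 - 11284402/825/(-168) = -578*(-1/422)*(1/1725) - 11284402/825*(-1/168) = (289/211)*(1/1725) + 5642201/69300 = 289/363975 + 5642201/69300 = 27381868489/336312900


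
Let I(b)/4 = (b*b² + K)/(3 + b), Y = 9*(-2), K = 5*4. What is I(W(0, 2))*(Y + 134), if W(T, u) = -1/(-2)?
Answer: 2668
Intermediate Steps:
W(T, u) = ½ (W(T, u) = -1*(-½) = ½)
K = 20
Y = -18
I(b) = 4*(20 + b³)/(3 + b) (I(b) = 4*((b*b² + 20)/(3 + b)) = 4*((b³ + 20)/(3 + b)) = 4*((20 + b³)/(3 + b)) = 4*(20 + b³)/(3 + b))
I(W(0, 2))*(Y + 134) = (4*(20 + (½)³)/(3 + ½))*(-18 + 134) = (4*(20 + ⅛)/(7/2))*116 = (4*(2/7)*(161/8))*116 = 23*116 = 2668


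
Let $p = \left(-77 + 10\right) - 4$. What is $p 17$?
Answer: $-1207$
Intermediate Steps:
$p = -71$ ($p = -67 - 4 = -71$)
$p 17 = \left(-71\right) 17 = -1207$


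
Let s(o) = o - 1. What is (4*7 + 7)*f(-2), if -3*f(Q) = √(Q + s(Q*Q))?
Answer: -35/3 ≈ -11.667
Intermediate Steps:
s(o) = -1 + o
f(Q) = -√(-1 + Q + Q²)/3 (f(Q) = -√(Q + (-1 + Q*Q))/3 = -√(Q + (-1 + Q²))/3 = -√(-1 + Q + Q²)/3)
(4*7 + 7)*f(-2) = (4*7 + 7)*(-√(-1 - 2 + (-2)²)/3) = (28 + 7)*(-√(-1 - 2 + 4)/3) = 35*(-√1/3) = 35*(-⅓*1) = 35*(-⅓) = -35/3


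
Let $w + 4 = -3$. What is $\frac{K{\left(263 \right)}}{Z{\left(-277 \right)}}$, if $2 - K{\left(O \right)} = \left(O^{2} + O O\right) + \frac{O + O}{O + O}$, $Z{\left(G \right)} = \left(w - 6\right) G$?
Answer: $- \frac{138337}{3601} \approx -38.416$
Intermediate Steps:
$w = -7$ ($w = -4 - 3 = -7$)
$Z{\left(G \right)} = - 13 G$ ($Z{\left(G \right)} = \left(-7 - 6\right) G = - 13 G$)
$K{\left(O \right)} = 1 - 2 O^{2}$ ($K{\left(O \right)} = 2 - \left(\left(O^{2} + O O\right) + \frac{O + O}{O + O}\right) = 2 - \left(\left(O^{2} + O^{2}\right) + \frac{2 O}{2 O}\right) = 2 - \left(2 O^{2} + 2 O \frac{1}{2 O}\right) = 2 - \left(2 O^{2} + 1\right) = 2 - \left(1 + 2 O^{2}\right) = 1 - 2 O^{2}$)
$\frac{K{\left(263 \right)}}{Z{\left(-277 \right)}} = \frac{1 - 2 \cdot 263^{2}}{\left(-13\right) \left(-277\right)} = \frac{1 - 138338}{3601} = \left(1 - 138338\right) \frac{1}{3601} = \left(-138337\right) \frac{1}{3601} = - \frac{138337}{3601}$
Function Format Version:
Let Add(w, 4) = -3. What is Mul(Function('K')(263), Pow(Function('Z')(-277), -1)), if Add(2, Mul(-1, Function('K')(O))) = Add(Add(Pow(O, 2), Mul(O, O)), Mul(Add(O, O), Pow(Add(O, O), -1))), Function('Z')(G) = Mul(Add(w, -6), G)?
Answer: Rational(-138337, 3601) ≈ -38.416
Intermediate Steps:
w = -7 (w = Add(-4, -3) = -7)
Function('Z')(G) = Mul(-13, G) (Function('Z')(G) = Mul(Add(-7, -6), G) = Mul(-13, G))
Function('K')(O) = Add(1, Mul(-2, Pow(O, 2))) (Function('K')(O) = Add(2, Mul(-1, Add(Add(Pow(O, 2), Mul(O, O)), Mul(Add(O, O), Pow(Add(O, O), -1))))) = Add(2, Mul(-1, Add(Add(Pow(O, 2), Pow(O, 2)), Mul(Mul(2, O), Pow(Mul(2, O), -1))))) = Add(2, Mul(-1, Add(Mul(2, Pow(O, 2)), Mul(Mul(2, O), Mul(Rational(1, 2), Pow(O, -1)))))) = Add(2, Mul(-1, Add(Mul(2, Pow(O, 2)), 1))) = Add(2, Mul(-1, Add(1, Mul(2, Pow(O, 2))))) = Add(2, Add(-1, Mul(-2, Pow(O, 2)))) = Add(1, Mul(-2, Pow(O, 2))))
Mul(Function('K')(263), Pow(Function('Z')(-277), -1)) = Mul(Add(1, Mul(-2, Pow(263, 2))), Pow(Mul(-13, -277), -1)) = Mul(Add(1, Mul(-2, 69169)), Pow(3601, -1)) = Mul(Add(1, -138338), Rational(1, 3601)) = Mul(-138337, Rational(1, 3601)) = Rational(-138337, 3601)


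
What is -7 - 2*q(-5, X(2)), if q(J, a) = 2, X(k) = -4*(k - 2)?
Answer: -11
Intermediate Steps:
X(k) = 8 - 4*k (X(k) = -4*(-2 + k) = 8 - 4*k)
-7 - 2*q(-5, X(2)) = -7 - 2*2 = -7 - 4 = -11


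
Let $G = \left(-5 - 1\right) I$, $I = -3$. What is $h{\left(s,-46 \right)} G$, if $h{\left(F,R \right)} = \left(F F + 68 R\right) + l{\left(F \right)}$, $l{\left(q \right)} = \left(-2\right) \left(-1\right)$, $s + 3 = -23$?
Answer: $-44100$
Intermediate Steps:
$G = 18$ ($G = \left(-5 - 1\right) \left(-3\right) = \left(-6\right) \left(-3\right) = 18$)
$s = -26$ ($s = -3 - 23 = -26$)
$l{\left(q \right)} = 2$
$h{\left(F,R \right)} = 2 + F^{2} + 68 R$ ($h{\left(F,R \right)} = \left(F F + 68 R\right) + 2 = \left(F^{2} + 68 R\right) + 2 = 2 + F^{2} + 68 R$)
$h{\left(s,-46 \right)} G = \left(2 + \left(-26\right)^{2} + 68 \left(-46\right)\right) 18 = \left(2 + 676 - 3128\right) 18 = \left(-2450\right) 18 = -44100$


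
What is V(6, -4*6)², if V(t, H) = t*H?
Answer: 20736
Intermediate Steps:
V(t, H) = H*t
V(6, -4*6)² = (-4*6*6)² = (-24*6)² = (-144)² = 20736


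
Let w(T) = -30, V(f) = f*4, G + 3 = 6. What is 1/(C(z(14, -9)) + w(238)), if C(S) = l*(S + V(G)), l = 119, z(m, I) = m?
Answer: 1/3064 ≈ 0.00032637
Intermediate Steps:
G = 3 (G = -3 + 6 = 3)
V(f) = 4*f
C(S) = 1428 + 119*S (C(S) = 119*(S + 4*3) = 119*(S + 12) = 119*(12 + S) = 1428 + 119*S)
1/(C(z(14, -9)) + w(238)) = 1/((1428 + 119*14) - 30) = 1/((1428 + 1666) - 30) = 1/(3094 - 30) = 1/3064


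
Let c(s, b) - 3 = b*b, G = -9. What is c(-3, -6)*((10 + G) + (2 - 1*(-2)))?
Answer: 195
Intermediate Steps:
c(s, b) = 3 + b**2 (c(s, b) = 3 + b*b = 3 + b**2)
c(-3, -6)*((10 + G) + (2 - 1*(-2))) = (3 + (-6)**2)*((10 - 9) + (2 - 1*(-2))) = (3 + 36)*(1 + (2 + 2)) = 39*(1 + 4) = 39*5 = 195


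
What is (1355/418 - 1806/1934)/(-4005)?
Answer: -932831/1618845030 ≈ -0.00057623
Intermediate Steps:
(1355/418 - 1806/1934)/(-4005) = (1355*(1/418) - 1806*1/1934)*(-1/4005) = (1355/418 - 903/967)*(-1/4005) = (932831/404206)*(-1/4005) = -932831/1618845030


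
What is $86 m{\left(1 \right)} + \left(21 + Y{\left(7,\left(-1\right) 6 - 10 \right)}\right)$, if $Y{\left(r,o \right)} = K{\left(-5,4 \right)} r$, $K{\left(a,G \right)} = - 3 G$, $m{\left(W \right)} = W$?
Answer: $23$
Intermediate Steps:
$Y{\left(r,o \right)} = - 12 r$ ($Y{\left(r,o \right)} = \left(-3\right) 4 r = - 12 r$)
$86 m{\left(1 \right)} + \left(21 + Y{\left(7,\left(-1\right) 6 - 10 \right)}\right) = 86 \cdot 1 + \left(21 - 84\right) = 86 + \left(21 - 84\right) = 86 - 63 = 23$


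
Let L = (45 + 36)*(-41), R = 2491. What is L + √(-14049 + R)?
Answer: -3321 + I*√11558 ≈ -3321.0 + 107.51*I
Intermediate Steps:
L = -3321 (L = 81*(-41) = -3321)
L + √(-14049 + R) = -3321 + √(-14049 + 2491) = -3321 + √(-11558) = -3321 + I*√11558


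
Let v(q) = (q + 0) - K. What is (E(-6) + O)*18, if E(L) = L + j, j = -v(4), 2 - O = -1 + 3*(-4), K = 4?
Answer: 162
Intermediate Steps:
O = 15 (O = 2 - (-1 + 3*(-4)) = 2 - (-1 - 12) = 2 - 1*(-13) = 2 + 13 = 15)
v(q) = -4 + q (v(q) = (q + 0) - 1*4 = q - 4 = -4 + q)
j = 0 (j = -(-4 + 4) = -1*0 = 0)
E(L) = L (E(L) = L + 0 = L)
(E(-6) + O)*18 = (-6 + 15)*18 = 9*18 = 162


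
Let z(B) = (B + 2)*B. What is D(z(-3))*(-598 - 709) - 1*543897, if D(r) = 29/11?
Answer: -6020770/11 ≈ -5.4734e+5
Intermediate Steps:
z(B) = B*(2 + B) (z(B) = (2 + B)*B = B*(2 + B))
D(r) = 29/11 (D(r) = 29*(1/11) = 29/11)
D(z(-3))*(-598 - 709) - 1*543897 = 29*(-598 - 709)/11 - 1*543897 = (29/11)*(-1307) - 543897 = -37903/11 - 543897 = -6020770/11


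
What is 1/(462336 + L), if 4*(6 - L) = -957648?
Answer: 1/701754 ≈ 1.4250e-6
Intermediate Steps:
L = 239418 (L = 6 - ¼*(-957648) = 6 + 239412 = 239418)
1/(462336 + L) = 1/(462336 + 239418) = 1/701754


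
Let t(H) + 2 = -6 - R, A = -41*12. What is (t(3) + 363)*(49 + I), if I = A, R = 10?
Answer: -152835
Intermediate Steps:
A = -492
t(H) = -18 (t(H) = -2 + (-6 - 1*10) = -2 + (-6 - 10) = -2 - 16 = -18)
I = -492
(t(3) + 363)*(49 + I) = (-18 + 363)*(49 - 492) = 345*(-443) = -152835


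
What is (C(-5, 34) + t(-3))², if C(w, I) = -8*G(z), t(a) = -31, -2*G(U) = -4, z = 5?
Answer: 2209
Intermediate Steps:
G(U) = 2 (G(U) = -½*(-4) = 2)
C(w, I) = -16 (C(w, I) = -8*2 = -16)
(C(-5, 34) + t(-3))² = (-16 - 31)² = (-47)² = 2209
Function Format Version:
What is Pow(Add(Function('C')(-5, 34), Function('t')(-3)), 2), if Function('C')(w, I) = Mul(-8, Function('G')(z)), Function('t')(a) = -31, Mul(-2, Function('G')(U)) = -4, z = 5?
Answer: 2209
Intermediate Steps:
Function('G')(U) = 2 (Function('G')(U) = Mul(Rational(-1, 2), -4) = 2)
Function('C')(w, I) = -16 (Function('C')(w, I) = Mul(-8, 2) = -16)
Pow(Add(Function('C')(-5, 34), Function('t')(-3)), 2) = Pow(Add(-16, -31), 2) = Pow(-47, 2) = 2209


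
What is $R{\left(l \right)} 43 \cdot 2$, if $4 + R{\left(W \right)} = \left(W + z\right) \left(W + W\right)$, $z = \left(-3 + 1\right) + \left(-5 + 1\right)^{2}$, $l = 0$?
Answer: $-344$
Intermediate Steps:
$z = 14$ ($z = -2 + \left(-4\right)^{2} = -2 + 16 = 14$)
$R{\left(W \right)} = -4 + 2 W \left(14 + W\right)$ ($R{\left(W \right)} = -4 + \left(W + 14\right) \left(W + W\right) = -4 + \left(14 + W\right) 2 W = -4 + 2 W \left(14 + W\right)$)
$R{\left(l \right)} 43 \cdot 2 = \left(-4 + 2 \cdot 0^{2} + 28 \cdot 0\right) 43 \cdot 2 = \left(-4 + 2 \cdot 0 + 0\right) 43 \cdot 2 = \left(-4 + 0 + 0\right) 43 \cdot 2 = \left(-4\right) 43 \cdot 2 = \left(-172\right) 2 = -344$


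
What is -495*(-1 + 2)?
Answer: -495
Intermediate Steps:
-495*(-1 + 2) = -495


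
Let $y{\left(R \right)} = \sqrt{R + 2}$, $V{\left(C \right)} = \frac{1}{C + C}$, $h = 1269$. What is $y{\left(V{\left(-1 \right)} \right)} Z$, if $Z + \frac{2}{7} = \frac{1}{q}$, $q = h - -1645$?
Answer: $- \frac{5821 \sqrt{6}}{40796} \approx -0.34951$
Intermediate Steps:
$V{\left(C \right)} = \frac{1}{2 C}$
$q = 2914$ ($q = 1269 - -1645 = 1269 + 1645 = 2914$)
$y{\left(R \right)} = \sqrt{2 + R}$
$Z = - \frac{5821}{20398}$ ($Z = - \frac{2}{7} + \frac{1}{2914} = - \frac{5821}{20398} \approx -0.28537$)
$y{\left(V{\left(-1 \right)} \right)} Z = \sqrt{2 + \frac{1}{2 \left(-1\right)}} \left(- \frac{5821}{20398}\right) = \sqrt{2 + \frac{1}{2} \left(-1\right)} \left(- \frac{5821}{20398}\right) = \sqrt{2 - \frac{1}{2}} \left(- \frac{5821}{20398}\right) = \sqrt{\frac{3}{2}} \left(- \frac{5821}{20398}\right) = \frac{\sqrt{6}}{2} \left(- \frac{5821}{20398}\right) = - \frac{5821 \sqrt{6}}{40796}$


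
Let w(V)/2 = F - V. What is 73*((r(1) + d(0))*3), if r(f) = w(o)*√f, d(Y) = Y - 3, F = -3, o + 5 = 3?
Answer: -1095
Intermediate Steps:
o = -2 (o = -5 + 3 = -2)
w(V) = -6 - 2*V (w(V) = 2*(-3 - V) = -6 - 2*V)
d(Y) = -3 + Y
r(f) = -2*√f (r(f) = (-6 - 2*(-2))*√f = (-6 + 4)*√f = -2*√f)
73*((r(1) + d(0))*3) = 73*((-2*√1 + (-3 + 0))*3) = 73*((-2*1 - 3)*3) = 73*((-2 - 3)*3) = 73*(-5*3) = 73*(-15) = -1095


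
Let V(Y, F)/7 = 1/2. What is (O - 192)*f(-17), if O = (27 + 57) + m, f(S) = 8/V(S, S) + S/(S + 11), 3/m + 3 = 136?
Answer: -1029205/1862 ≈ -552.74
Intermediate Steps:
m = 3/133 (m = 3/(-3 + 136) = 3/133 ≈ 0.022556)
V(Y, F) = 7/2
f(S) = 16/7 + S/(11 + S) (f(S) = 8/(7/2) + S/(S + 11) = 8*(2/7) + S/(11 + S) = 16/7 + S/(11 + S))
O = 11175/133 (O = (27 + 57) + 3/133 = 84 + 3/133 = 11175/133 ≈ 84.023)
(O - 192)*f(-17) = (11175/133 - 192)*((176 + 23*(-17))/(7*(11 - 17))) = -14361*(176 - 391)/(931*(-6)) = -14361*(-1)*(-215)/(931*6) = -14361/133*215/42 = -1029205/1862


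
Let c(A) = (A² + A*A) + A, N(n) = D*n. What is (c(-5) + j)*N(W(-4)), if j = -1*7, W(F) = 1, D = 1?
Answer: 38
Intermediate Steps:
N(n) = n (N(n) = 1*n = n)
j = -7
c(A) = A + 2*A² (c(A) = (A² + A²) + A = 2*A² + A = A + 2*A²)
(c(-5) + j)*N(W(-4)) = (-5*(1 + 2*(-5)) - 7)*1 = (-5*(1 - 10) - 7)*1 = (-5*(-9) - 7)*1 = (45 - 7)*1 = 38*1 = 38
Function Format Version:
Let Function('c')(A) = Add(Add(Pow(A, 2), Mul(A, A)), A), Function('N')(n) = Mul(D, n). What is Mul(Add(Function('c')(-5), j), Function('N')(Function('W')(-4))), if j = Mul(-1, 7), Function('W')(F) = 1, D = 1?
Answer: 38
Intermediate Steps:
Function('N')(n) = n (Function('N')(n) = Mul(1, n) = n)
j = -7
Function('c')(A) = Add(A, Mul(2, Pow(A, 2))) (Function('c')(A) = Add(Add(Pow(A, 2), Pow(A, 2)), A) = Add(Mul(2, Pow(A, 2)), A) = Add(A, Mul(2, Pow(A, 2))))
Mul(Add(Function('c')(-5), j), Function('N')(Function('W')(-4))) = Mul(Add(Mul(-5, Add(1, Mul(2, -5))), -7), 1) = Mul(Add(Mul(-5, Add(1, -10)), -7), 1) = Mul(Add(Mul(-5, -9), -7), 1) = Mul(Add(45, -7), 1) = Mul(38, 1) = 38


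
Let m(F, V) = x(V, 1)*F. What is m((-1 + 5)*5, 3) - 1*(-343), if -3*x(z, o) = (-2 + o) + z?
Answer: 989/3 ≈ 329.67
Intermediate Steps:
x(z, o) = ⅔ - o/3 - z/3 (x(z, o) = -((-2 + o) + z)/3 = -(-2 + o + z)/3 = ⅔ - o/3 - z/3)
m(F, V) = F*(⅓ - V/3) (m(F, V) = (⅔ - ⅓*1 - V/3)*F = (⅔ - ⅓ - V/3)*F = (⅓ - V/3)*F = F*(⅓ - V/3))
m((-1 + 5)*5, 3) - 1*(-343) = ((-1 + 5)*5)*(1 - 1*3)/3 - 1*(-343) = (4*5)*(1 - 3)/3 + 343 = (⅓)*20*(-2) + 343 = -40/3 + 343 = 989/3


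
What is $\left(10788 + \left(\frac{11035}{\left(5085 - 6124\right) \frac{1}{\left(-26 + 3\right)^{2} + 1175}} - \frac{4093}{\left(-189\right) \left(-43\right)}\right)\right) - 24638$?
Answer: $- \frac{269770183957}{8443953} \approx -31948.0$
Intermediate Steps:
$\left(10788 + \left(\frac{11035}{\left(5085 - 6124\right) \frac{1}{\left(-26 + 3\right)^{2} + 1175}} - \frac{4093}{\left(-189\right) \left(-43\right)}\right)\right) - 24638 = \left(10788 + \left(\frac{11035}{\left(-1039\right) \frac{1}{\left(-23\right)^{2} + 1175}} - \frac{4093}{8127}\right)\right) - 24638 = \left(10788 + \left(\frac{11035}{\left(-1039\right) \frac{1}{529 + 1175}} - \frac{4093}{8127}\right)\right) - 24638 = \left(10788 + \left(\frac{11035}{\left(-1039\right) \frac{1}{1704}} - \frac{4093}{8127}\right)\right) - 24638 = \left(10788 + \left(\frac{11035}{- \frac{1039}{1704}} - \frac{4093}{8127}\right)\right) - 24638 = \left(10788 + \left(11035 \left(- \frac{1704}{1039}\right) - \frac{4093}{8127}\right)\right) - 24638 = \left(10788 - \frac{152821434907}{8443953}\right) - 24638 = - \frac{61728069943}{8443953} - 24638 = - \frac{269770183957}{8443953}$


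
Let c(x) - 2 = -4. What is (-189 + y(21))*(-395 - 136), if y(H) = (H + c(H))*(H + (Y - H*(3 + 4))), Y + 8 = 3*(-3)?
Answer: 1543086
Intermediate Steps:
Y = -17 (Y = -8 + 3*(-3) = -8 - 9 = -17)
c(x) = -2 (c(x) = 2 - 4 = -2)
y(H) = (-17 - 6*H)*(-2 + H) (y(H) = (H - 2)*(H + (-17 - H*(3 + 4))) = (-2 + H)*(H + (-17 - H*7)) = (-2 + H)*(H + (-17 - 7*H)) = (-2 + H)*(-17 - 6*H) = (-17 - 6*H)*(-2 + H))
(-189 + y(21))*(-395 - 136) = (-189 + (34 - 6*21² - 5*21))*(-395 - 136) = (-189 + (34 - 6*441 - 105))*(-531) = (-189 + (34 - 2646 - 105))*(-531) = (-189 - 2717)*(-531) = -2906*(-531) = 1543086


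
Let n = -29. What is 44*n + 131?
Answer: -1145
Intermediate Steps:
44*n + 131 = 44*(-29) + 131 = -1276 + 131 = -1145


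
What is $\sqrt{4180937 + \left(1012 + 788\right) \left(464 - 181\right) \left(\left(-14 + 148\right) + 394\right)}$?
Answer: $\sqrt{273144137} \approx 16527.0$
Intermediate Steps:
$\sqrt{4180937 + \left(1012 + 788\right) \left(464 - 181\right) \left(\left(-14 + 148\right) + 394\right)} = \sqrt{4180937 + 1800 \cdot 283 \left(134 + 394\right)} = \sqrt{4180937 + 1800 \cdot 283 \cdot 528} = \sqrt{4180937 + 1800 \cdot 149424} = \sqrt{4180937 + 268963200} = \sqrt{273144137}$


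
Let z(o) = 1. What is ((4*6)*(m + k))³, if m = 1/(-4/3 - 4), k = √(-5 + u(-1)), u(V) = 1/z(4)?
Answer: 248103/8 - 107676*I ≈ 31013.0 - 1.0768e+5*I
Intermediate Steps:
u(V) = 1 (u(V) = 1/1 = 1)
k = 2*I (k = √(-5 + 1) = √(-4) = 2*I ≈ 2.0*I)
m = -3/16 (m = 1/(-4*⅓ - 4) = 1/(-4/3 - 4) = 1/(-16/3) = -3/16 ≈ -0.18750)
((4*6)*(m + k))³ = ((4*6)*(-3/16 + 2*I))³ = (24*(-3/16 + 2*I))³ = (-9/2 + 48*I)³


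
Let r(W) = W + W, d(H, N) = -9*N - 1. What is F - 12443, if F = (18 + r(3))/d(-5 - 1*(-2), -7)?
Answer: -385721/31 ≈ -12443.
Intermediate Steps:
d(H, N) = -1 - 9*N
r(W) = 2*W
F = 12/31 (F = (18 + 2*3)/(-1 - 9*(-7)) = (18 + 6)/(-1 + 63) = 24/62 = (1/62)*24 = 12/31 ≈ 0.38710)
F - 12443 = 12/31 - 12443 = -385721/31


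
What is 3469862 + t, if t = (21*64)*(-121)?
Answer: 3307238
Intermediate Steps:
t = -162624 (t = 1344*(-121) = -162624)
3469862 + t = 3469862 - 162624 = 3307238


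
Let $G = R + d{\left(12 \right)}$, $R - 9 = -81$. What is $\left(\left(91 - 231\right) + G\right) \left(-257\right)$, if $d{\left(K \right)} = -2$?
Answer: $54998$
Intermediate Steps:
$R = -72$ ($R = 9 - 81 = -72$)
$G = -74$ ($G = -72 - 2 = -74$)
$\left(\left(91 - 231\right) + G\right) \left(-257\right) = \left(\left(91 - 231\right) - 74\right) \left(-257\right) = \left(-140 - 74\right) \left(-257\right) = \left(-214\right) \left(-257\right) = 54998$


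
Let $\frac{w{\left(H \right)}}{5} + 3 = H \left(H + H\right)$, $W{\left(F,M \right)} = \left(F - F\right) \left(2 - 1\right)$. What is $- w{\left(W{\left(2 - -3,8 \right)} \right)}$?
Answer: $15$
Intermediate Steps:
$W{\left(F,M \right)} = 0$ ($W{\left(F,M \right)} = 0 \cdot 1 = 0$)
$w{\left(H \right)} = -15 + 10 H^{2}$ ($w{\left(H \right)} = -15 + 5 H \left(H + H\right) = -15 + 5 H 2 H = -15 + 5 \cdot 2 H^{2} = -15 + 10 H^{2}$)
$- w{\left(W{\left(2 - -3,8 \right)} \right)} = - (-15 + 10 \cdot 0^{2}) = - (-15 + 10 \cdot 0) = - (-15 + 0) = \left(-1\right) \left(-15\right) = 15$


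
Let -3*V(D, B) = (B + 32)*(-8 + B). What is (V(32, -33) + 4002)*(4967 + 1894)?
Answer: 27363955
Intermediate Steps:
V(D, B) = -(-8 + B)*(32 + B)/3 (V(D, B) = -(B + 32)*(-8 + B)/3 = -(32 + B)*(-8 + B)/3 = -(-8 + B)*(32 + B)/3)
(V(32, -33) + 4002)*(4967 + 1894) = ((256/3 - 8*(-33) - 1/3*(-33)**2) + 4002)*(4967 + 1894) = ((256/3 + 264 - 1/3*1089) + 4002)*6861 = ((256/3 + 264 - 363) + 4002)*6861 = (-41/3 + 4002)*6861 = (11965/3)*6861 = 27363955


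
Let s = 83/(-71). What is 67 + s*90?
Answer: -2713/71 ≈ -38.211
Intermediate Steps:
s = -83/71 (s = 83*(-1/71) = -83/71 ≈ -1.1690)
67 + s*90 = 67 - 83/71*90 = 67 - 7470/71 = -2713/71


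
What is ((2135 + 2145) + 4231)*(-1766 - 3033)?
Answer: -40844289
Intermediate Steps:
((2135 + 2145) + 4231)*(-1766 - 3033) = (4280 + 4231)*(-4799) = 8511*(-4799) = -40844289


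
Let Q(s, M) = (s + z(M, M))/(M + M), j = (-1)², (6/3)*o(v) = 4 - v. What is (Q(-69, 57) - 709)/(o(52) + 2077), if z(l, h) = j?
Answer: -40447/117021 ≈ -0.34564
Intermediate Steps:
o(v) = 2 - v/2 (o(v) = (4 - v)/2 = 2 - v/2)
j = 1
z(l, h) = 1
Q(s, M) = (1 + s)/(2*M) (Q(s, M) = (s + 1)/(M + M) = (1 + s)/((2*M)) = (1 + s)*(1/(2*M)) = (1 + s)/(2*M))
(Q(-69, 57) - 709)/(o(52) + 2077) = ((½)*(1 - 69)/57 - 709)/((2 - ½*52) + 2077) = ((½)*(1/57)*(-68) - 709)/((2 - 26) + 2077) = (-34/57 - 709)/(-24 + 2077) = -40447/57/2053 = -40447/57*1/2053 = -40447/117021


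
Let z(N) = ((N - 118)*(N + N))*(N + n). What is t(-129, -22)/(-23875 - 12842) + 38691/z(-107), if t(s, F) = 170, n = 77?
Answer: -61710461/1964359500 ≈ -0.031415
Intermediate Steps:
z(N) = 2*N*(-118 + N)*(77 + N) (z(N) = ((N - 118)*(N + N))*(N + 77) = ((-118 + N)*(2*N))*(77 + N) = (2*N*(-118 + N))*(77 + N) = 2*N*(-118 + N)*(77 + N))
t(-129, -22)/(-23875 - 12842) + 38691/z(-107) = 170/(-23875 - 12842) + 38691/((2*(-107)*(-9086 + (-107)² - 41*(-107)))) = 170/(-36717) + 38691/((2*(-107)*(-9086 + 11449 + 4387))) = 170*(-1/36717) + 38691/((2*(-107)*6750)) = -170/36717 + 38691/(-1444500) = -170/36717 + 38691*(-1/1444500) = -170/36717 - 1433/53500 = -61710461/1964359500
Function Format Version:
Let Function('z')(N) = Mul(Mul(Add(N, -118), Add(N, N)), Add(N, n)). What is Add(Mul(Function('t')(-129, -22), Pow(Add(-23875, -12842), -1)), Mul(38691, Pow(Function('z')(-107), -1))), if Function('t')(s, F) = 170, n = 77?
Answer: Rational(-61710461, 1964359500) ≈ -0.031415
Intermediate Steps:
Function('z')(N) = Mul(2, N, Add(-118, N), Add(77, N)) (Function('z')(N) = Mul(Mul(Add(N, -118), Add(N, N)), Add(N, 77)) = Mul(Mul(Add(-118, N), Mul(2, N)), Add(77, N)) = Mul(Mul(2, N, Add(-118, N)), Add(77, N)) = Mul(2, N, Add(-118, N), Add(77, N)))
Add(Mul(Function('t')(-129, -22), Pow(Add(-23875, -12842), -1)), Mul(38691, Pow(Function('z')(-107), -1))) = Add(Mul(170, Pow(Add(-23875, -12842), -1)), Mul(38691, Pow(Mul(2, -107, Add(-9086, Pow(-107, 2), Mul(-41, -107))), -1))) = Add(Mul(170, Pow(-36717, -1)), Mul(38691, Pow(Mul(2, -107, Add(-9086, 11449, 4387)), -1))) = Add(Mul(170, Rational(-1, 36717)), Mul(38691, Pow(Mul(2, -107, 6750), -1))) = Add(Rational(-170, 36717), Mul(38691, Pow(-1444500, -1))) = Add(Rational(-170, 36717), Mul(38691, Rational(-1, 1444500))) = Add(Rational(-170, 36717), Rational(-1433, 53500)) = Rational(-61710461, 1964359500)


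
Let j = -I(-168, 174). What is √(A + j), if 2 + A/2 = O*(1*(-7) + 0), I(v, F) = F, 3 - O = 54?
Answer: 2*√134 ≈ 23.152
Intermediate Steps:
O = -51 (O = 3 - 1*54 = 3 - 54 = -51)
A = 710 (A = -4 + 2*(-51*(1*(-7) + 0)) = -4 + 2*(-51*(-7 + 0)) = -4 + 2*(-51*(-7)) = -4 + 2*357 = -4 + 714 = 710)
j = -174 (j = -1*174 = -174)
√(A + j) = √(710 - 174) = √536 = 2*√134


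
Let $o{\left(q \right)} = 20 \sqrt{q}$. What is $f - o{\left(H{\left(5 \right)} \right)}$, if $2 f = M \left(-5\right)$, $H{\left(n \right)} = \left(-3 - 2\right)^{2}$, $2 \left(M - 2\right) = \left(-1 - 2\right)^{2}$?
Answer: $- \frac{465}{4} \approx -116.25$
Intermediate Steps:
$M = \frac{13}{2}$ ($M = 2 + \frac{\left(-1 - 2\right)^{2}}{2} = 2 + \frac{\left(-3\right)^{2}}{2} = 2 + \frac{1}{2} \cdot 9 = 2 + \frac{9}{2} = \frac{13}{2} \approx 6.5$)
$H{\left(n \right)} = 25$ ($H{\left(n \right)} = \left(-5\right)^{2} = 25$)
$f = - \frac{65}{4}$ ($f = \frac{\frac{13}{2} \left(-5\right)}{2} = \frac{1}{2} \left(- \frac{65}{2}\right) = - \frac{65}{4} \approx -16.25$)
$f - o{\left(H{\left(5 \right)} \right)} = - \frac{65}{4} - 20 \sqrt{25} = - \frac{65}{4} - 20 \cdot 5 = - \frac{65}{4} - 100 = - \frac{465}{4}$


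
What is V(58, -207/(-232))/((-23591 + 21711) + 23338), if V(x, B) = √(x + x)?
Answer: √29/10729 ≈ 0.00050193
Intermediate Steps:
V(x, B) = √2*√x (V(x, B) = √(2*x) = √2*√x)
V(58, -207/(-232))/((-23591 + 21711) + 23338) = (√2*√58)/((-23591 + 21711) + 23338) = (2*√29)/(-1880 + 23338) = (2*√29)/21458 = (2*√29)*(1/21458) = √29/10729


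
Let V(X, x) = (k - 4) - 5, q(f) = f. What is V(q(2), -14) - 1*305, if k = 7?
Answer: -307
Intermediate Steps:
V(X, x) = -2 (V(X, x) = (7 - 4) - 5 = 3 - 5 = -2)
V(q(2), -14) - 1*305 = -2 - 1*305 = -2 - 305 = -307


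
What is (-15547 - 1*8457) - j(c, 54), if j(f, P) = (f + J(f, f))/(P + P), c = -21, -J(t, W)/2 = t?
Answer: -864151/36 ≈ -24004.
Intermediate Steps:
J(t, W) = -2*t
j(f, P) = -f/(2*P) (j(f, P) = (f - 2*f)/(P + P) = (-f)/((2*P)) = (-f)*(1/(2*P)) = -f/(2*P))
(-15547 - 1*8457) - j(c, 54) = (-15547 - 1*8457) - (-1)*(-21)/(2*54) = (-15547 - 8457) - (-1)*(-21)/(2*54) = -24004 - 1*7/36 = -24004 - 7/36 = -864151/36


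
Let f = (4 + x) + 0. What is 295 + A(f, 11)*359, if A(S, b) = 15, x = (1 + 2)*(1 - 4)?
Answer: 5680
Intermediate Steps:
x = -9 (x = 3*(-3) = -9)
f = -5 (f = (4 - 9) + 0 = -5 + 0 = -5)
295 + A(f, 11)*359 = 295 + 15*359 = 295 + 5385 = 5680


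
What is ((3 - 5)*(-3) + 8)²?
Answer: 196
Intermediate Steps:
((3 - 5)*(-3) + 8)² = (-2*(-3) + 8)² = (6 + 8)² = 14² = 196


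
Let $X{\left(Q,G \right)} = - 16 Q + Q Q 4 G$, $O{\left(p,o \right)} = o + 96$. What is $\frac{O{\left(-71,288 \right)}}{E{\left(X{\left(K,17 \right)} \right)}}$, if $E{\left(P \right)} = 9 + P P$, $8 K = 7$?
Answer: $\frac{32768}{124395} \approx 0.26342$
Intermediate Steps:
$O{\left(p,o \right)} = 96 + o$
$K = \frac{7}{8}$ ($K = \frac{1}{8} \cdot 7 = \frac{7}{8} \approx 0.875$)
$X{\left(Q,G \right)} = - 16 Q + 4 G Q^{2}$ ($X{\left(Q,G \right)} = - 16 Q + Q^{2} \cdot 4 G = - 16 Q + 4 Q^{2} G = - 16 Q + 4 G Q^{2}$)
$E{\left(P \right)} = 9 + P^{2}$
$\frac{O{\left(-71,288 \right)}}{E{\left(X{\left(K,17 \right)} \right)}} = \frac{96 + 288}{9 + \left(4 \cdot \frac{7}{8} \left(-4 + 17 \cdot \frac{7}{8}\right)\right)^{2}} = \frac{384}{9 + \left(4 \cdot \frac{7}{8} \left(-4 + \frac{119}{8}\right)\right)^{2}} = \frac{384}{9 + \left(4 \cdot \frac{7}{8} \cdot \frac{87}{8}\right)^{2}} = \frac{384}{9 + \left(\frac{609}{16}\right)^{2}} = \frac{384}{9 + \frac{370881}{256}} = \frac{384}{\frac{373185}{256}} = 384 \cdot \frac{256}{373185} = \frac{32768}{124395}$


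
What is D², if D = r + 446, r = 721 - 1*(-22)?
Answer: 1413721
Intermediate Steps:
r = 743 (r = 721 + 22 = 743)
D = 1189 (D = 743 + 446 = 1189)
D² = 1189² = 1413721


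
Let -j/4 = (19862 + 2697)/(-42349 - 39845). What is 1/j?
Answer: 41097/45118 ≈ 0.91088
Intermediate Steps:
j = 45118/41097 (j = -4*(19862 + 2697)/(-42349 - 39845) = -90236/(-82194) = -90236*(-1)/82194 = -4*(-22559/82194) = 45118/41097 ≈ 1.0978)
1/j = 1/(45118/41097) = 41097/45118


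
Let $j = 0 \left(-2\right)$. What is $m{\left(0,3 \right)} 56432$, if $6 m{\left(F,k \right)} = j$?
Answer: $0$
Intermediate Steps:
$j = 0$
$m{\left(F,k \right)} = 0$ ($m{\left(F,k \right)} = \frac{1}{6} \cdot 0 = 0$)
$m{\left(0,3 \right)} 56432 = 0 \cdot 56432 = 0$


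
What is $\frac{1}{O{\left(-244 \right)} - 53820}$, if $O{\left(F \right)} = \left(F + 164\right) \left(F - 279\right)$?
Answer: $- \frac{1}{11980} \approx -8.3472 \cdot 10^{-5}$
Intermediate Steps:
$O{\left(F \right)} = \left(-279 + F\right) \left(164 + F\right)$ ($O{\left(F \right)} = \left(164 + F\right) \left(-279 + F\right) = \left(-279 + F\right) \left(164 + F\right)$)
$\frac{1}{O{\left(-244 \right)} - 53820} = \frac{1}{\left(-45756 + \left(-244\right)^{2} - -28060\right) - 53820} = \frac{1}{\left(-45756 + 59536 + 28060\right) - 53820} = \frac{1}{41840 - 53820} = \frac{1}{-11980} = - \frac{1}{11980}$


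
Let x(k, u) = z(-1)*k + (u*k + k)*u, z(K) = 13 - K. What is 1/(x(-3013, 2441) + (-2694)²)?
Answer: -1/17953042532 ≈ -5.5701e-11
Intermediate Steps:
x(k, u) = 14*k + u*(k + k*u) (x(k, u) = (13 - 1*(-1))*k + (u*k + k)*u = (13 + 1)*k + (k*u + k)*u = 14*k + (k + k*u)*u = 14*k + u*(k + k*u))
1/(x(-3013, 2441) + (-2694)²) = 1/(-3013*(14 + 2441 + 2441²) + (-2694)²) = 1/(-3013*(14 + 2441 + 5958481) + 7257636) = 1/(-3013*5960936 + 7257636) = 1/(-17960300168 + 7257636) = 1/(-17953042532) = -1/17953042532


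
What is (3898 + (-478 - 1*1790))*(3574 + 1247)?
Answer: 7858230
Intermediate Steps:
(3898 + (-478 - 1*1790))*(3574 + 1247) = (3898 + (-478 - 1790))*4821 = (3898 - 2268)*4821 = 1630*4821 = 7858230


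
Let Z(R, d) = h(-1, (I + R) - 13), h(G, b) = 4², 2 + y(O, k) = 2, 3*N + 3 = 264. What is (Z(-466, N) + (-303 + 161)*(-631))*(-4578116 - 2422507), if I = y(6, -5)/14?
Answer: -627381832014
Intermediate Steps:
N = 87 (N = -1 + (⅓)*264 = -1 + 88 = 87)
y(O, k) = 0 (y(O, k) = -2 + 2 = 0)
I = 0 (I = 0/14 = 0*(1/14) = 0)
h(G, b) = 16
Z(R, d) = 16
(Z(-466, N) + (-303 + 161)*(-631))*(-4578116 - 2422507) = (16 + (-303 + 161)*(-631))*(-4578116 - 2422507) = (16 - 142*(-631))*(-7000623) = (16 + 89602)*(-7000623) = 89618*(-7000623) = -627381832014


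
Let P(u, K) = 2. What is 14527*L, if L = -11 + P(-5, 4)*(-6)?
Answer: -334121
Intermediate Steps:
L = -23 (L = -11 + 2*(-6) = -11 - 12 = -23)
14527*L = 14527*(-23) = -334121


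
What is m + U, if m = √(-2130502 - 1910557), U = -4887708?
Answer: -4887708 + I*√4041059 ≈ -4.8877e+6 + 2010.2*I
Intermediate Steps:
m = I*√4041059 (m = √(-4041059) = I*√4041059 ≈ 2010.2*I)
m + U = I*√4041059 - 4887708 = -4887708 + I*√4041059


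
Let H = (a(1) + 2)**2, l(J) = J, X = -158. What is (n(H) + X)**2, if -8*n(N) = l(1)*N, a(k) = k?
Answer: 1620529/64 ≈ 25321.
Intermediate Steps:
H = 9 (H = (1 + 2)**2 = 3**2 = 9)
n(N) = -N/8
(n(H) + X)**2 = (-1/8*9 - 158)**2 = (-9/8 - 158)**2 = (-1273/8)**2 = 1620529/64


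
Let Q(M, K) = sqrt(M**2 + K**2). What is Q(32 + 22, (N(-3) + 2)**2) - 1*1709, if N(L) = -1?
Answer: -1709 + sqrt(2917) ≈ -1655.0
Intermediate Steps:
Q(M, K) = sqrt(K**2 + M**2)
Q(32 + 22, (N(-3) + 2)**2) - 1*1709 = sqrt(((-1 + 2)**2)**2 + (32 + 22)**2) - 1*1709 = sqrt((1**2)**2 + 54**2) - 1709 = sqrt(1**2 + 2916) - 1709 = sqrt(1 + 2916) - 1709 = sqrt(2917) - 1709 = -1709 + sqrt(2917)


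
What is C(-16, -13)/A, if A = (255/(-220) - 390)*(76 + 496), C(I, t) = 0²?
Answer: 0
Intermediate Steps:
C(I, t) = 0
A = -223743 (A = (255*(-1/220) - 390)*572 = (-51/44 - 390)*572 = -17211/44*572 = -223743)
C(-16, -13)/A = 0/(-223743) = 0*(-1/223743) = 0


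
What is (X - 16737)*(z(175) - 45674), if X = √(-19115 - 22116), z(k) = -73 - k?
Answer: 768596514 - 45922*I*√41231 ≈ 7.686e+8 - 9.3247e+6*I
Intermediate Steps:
X = I*√41231 (X = √(-41231) = I*√41231 ≈ 203.05*I)
(X - 16737)*(z(175) - 45674) = (I*√41231 - 16737)*((-73 - 1*175) - 45674) = (-16737 + I*√41231)*((-73 - 175) - 45674) = (-16737 + I*√41231)*(-248 - 45674) = (-16737 + I*√41231)*(-45922) = 768596514 - 45922*I*√41231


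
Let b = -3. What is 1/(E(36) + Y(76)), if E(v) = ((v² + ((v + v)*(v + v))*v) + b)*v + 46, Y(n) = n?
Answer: 1/6765134 ≈ 1.4782e-7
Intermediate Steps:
E(v) = 46 + v*(-3 + v² + 4*v³) (E(v) = ((v² + ((v + v)*(v + v))*v) - 3)*v + 46 = ((v² + ((2*v)*(2*v))*v) - 3)*v + 46 = ((v² + (4*v²)*v) - 3)*v + 46 = ((v² + 4*v³) - 3)*v + 46 = (-3 + v² + 4*v³)*v + 46 = v*(-3 + v² + 4*v³) + 46 = 46 + v*(-3 + v² + 4*v³))
1/(E(36) + Y(76)) = 1/((46 + 36³ - 3*36 + 4*36⁴) + 76) = 1/((46 + 46656 - 108 + 4*1679616) + 76) = 1/((46 + 46656 - 108 + 6718464) + 76) = 1/(6765058 + 76) = 1/6765134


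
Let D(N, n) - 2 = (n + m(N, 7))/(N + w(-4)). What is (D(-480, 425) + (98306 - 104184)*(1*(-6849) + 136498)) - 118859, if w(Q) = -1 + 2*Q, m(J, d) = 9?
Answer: -372713687465/489 ≈ -7.6220e+8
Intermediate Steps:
D(N, n) = 2 + (9 + n)/(-9 + N) (D(N, n) = 2 + (n + 9)/(N + (-1 + 2*(-4))) = 2 + (9 + n)/(N + (-1 - 8)) = 2 + (9 + n)/(N - 9) = 2 + (9 + n)/(-9 + N))
(D(-480, 425) + (98306 - 104184)*(1*(-6849) + 136498)) - 118859 = ((-9 + 425 + 2*(-480))/(-9 - 480) + (98306 - 104184)*(1*(-6849) + 136498)) - 118859 = ((-9 + 425 - 960)/(-489) - 5878*(-6849 + 136498)) - 118859 = (-1/489*(-544) - 5878*129649) - 118859 = (544/489 - 762076822) - 118859 = -372655565414/489 - 118859 = -372713687465/489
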